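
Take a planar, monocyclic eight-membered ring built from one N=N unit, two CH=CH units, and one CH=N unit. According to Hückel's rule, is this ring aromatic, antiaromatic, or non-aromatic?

Check conjugation: every atom in a ring double bond is sp² and brings one electron to the p orbital; each =N– nitrogen is pyridine-type (lone pair in the sp² plane, one electron in the p orbital) — every position has a p orbital, so the cyclic π system is continuous.
Adding the contributions, 4 × 2 = 8 from the 4 double-bond units.
A 4n π count (8, n = 2) in a planar conjugated ring means antiaromatic.

Antiaromatic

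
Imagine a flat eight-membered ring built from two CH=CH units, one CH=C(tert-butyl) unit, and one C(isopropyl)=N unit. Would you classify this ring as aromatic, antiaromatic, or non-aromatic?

Every ring atom contributes a p orbital perpendicular to the ring (the double-bond atoms are sp², each contributing one p electron; the doubly-bonded nitrogens are pyridine-type — their lone pairs lie in the ring plane, leaving one electron in the p orbital), so the π system is cyclic and fully conjugated.
π-electron count: 4 × 2 = 8 from the 4 double-bond units.
8 is a 4n count (n = 2), so the planar conjugated ring is antiaromatic.

Antiaromatic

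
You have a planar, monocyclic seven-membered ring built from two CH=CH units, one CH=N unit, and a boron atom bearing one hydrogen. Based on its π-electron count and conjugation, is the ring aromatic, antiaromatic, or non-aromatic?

Aromatic

Every ring atom contributes a p orbital perpendicular to the ring (each doubly-bonded ring atom is sp² with one p-orbital electron; each sp² =N– keeps its lone pair in-plane and puts one electron into the π system; the boron has an empty p orbital), so the π system is cyclic and fully conjugated.
π-electron count: 3 × 2 = 6 from the double-bond units + 0 from the BH atom = 6.
With 6 π electrons (n = 1), the Hückel 4n+2 condition holds.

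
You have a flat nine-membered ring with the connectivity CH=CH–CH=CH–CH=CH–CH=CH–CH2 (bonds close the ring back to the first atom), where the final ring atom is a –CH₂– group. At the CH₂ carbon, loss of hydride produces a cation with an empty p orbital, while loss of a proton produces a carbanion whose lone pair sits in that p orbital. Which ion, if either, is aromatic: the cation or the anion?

Once that carbon is sp², every ring atom has a p orbital and both ions are fully conjugated.
Cation: 4 × 2 + 0 = 8 π electrons → 4(2), antiaromatic.
Anion: 4 × 2 + 2 = 10 π electrons → 4(2)+2, aromatic.

The anion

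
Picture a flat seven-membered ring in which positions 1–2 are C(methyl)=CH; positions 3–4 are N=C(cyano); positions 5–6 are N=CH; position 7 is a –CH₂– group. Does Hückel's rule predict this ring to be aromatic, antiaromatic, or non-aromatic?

Non-aromatic

At the CH2 position, the tetrahedral CH₂ carbon is sp³ and has no p orbital in the ring π system; the ring's p-orbital overlap is broken there.
Without a continuous loop of overlapping p orbitals the Hückel electron count never comes into play.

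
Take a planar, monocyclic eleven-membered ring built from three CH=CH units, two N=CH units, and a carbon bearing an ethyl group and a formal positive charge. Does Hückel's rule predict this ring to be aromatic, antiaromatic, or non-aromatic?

Check conjugation: every atom in a ring double bond is sp² and brings one electron to the p orbital; the doubly-bonded nitrogens are pyridine-type — their lone pairs lie in the ring plane, leaving one electron in the p orbital; the carbocation has an empty p orbital — every position has a p orbital, so the cyclic π system is continuous.
Tallying contributions gives 5 × 2 = 10 from the double-bond units + 0 from the C(ethyl)(+) atom = 10.
Since 10 = 4·2 + 2, the ring meets the 4n+2 criterion.

Aromatic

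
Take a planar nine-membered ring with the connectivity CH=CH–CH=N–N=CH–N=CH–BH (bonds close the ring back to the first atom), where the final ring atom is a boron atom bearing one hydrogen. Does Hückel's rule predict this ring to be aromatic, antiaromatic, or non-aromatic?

Every ring atom contributes a p orbital perpendicular to the ring (every atom in a ring double bond is sp² and brings one electron to the p orbital; the doubly-bonded nitrogens are pyridine-type — their lone pairs lie in the ring plane, leaving one electron in the p orbital; the boron has an empty p orbital), so the π system is cyclic and fully conjugated.
Tallying contributions gives 4 × 2 = 8 from the double-bond units + 0 from the BH atom = 8.
8 is a 4n count (n = 2), so the planar conjugated ring is antiaromatic.

Antiaromatic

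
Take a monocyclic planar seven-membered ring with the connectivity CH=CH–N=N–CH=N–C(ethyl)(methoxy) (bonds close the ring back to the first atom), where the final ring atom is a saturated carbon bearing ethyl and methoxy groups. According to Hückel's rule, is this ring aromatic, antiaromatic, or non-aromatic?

At the C(ethyl)(methoxy) position, that saturated carbon is sp³ and has no p orbital in the ring π system; the ring's p-orbital overlap is broken there.
Broken conjugation rules out both aromaticity and antiaromaticity.

Non-aromatic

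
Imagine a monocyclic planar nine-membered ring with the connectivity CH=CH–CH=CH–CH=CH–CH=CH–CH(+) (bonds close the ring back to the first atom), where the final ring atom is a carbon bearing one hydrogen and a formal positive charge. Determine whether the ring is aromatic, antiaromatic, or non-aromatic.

The p orbitals form a continuous loop: each doubly-bonded ring atom is sp² with one p-orbital electron; the carbocation has an empty p orbital. The ring is fully conjugated.
π-electron count: 4 × 2 = 8 from the double-bond units + 0 from the CH(+) atom = 8.
8 = 4(2); a planar, fully conjugated 4n system is antiaromatic.

Antiaromatic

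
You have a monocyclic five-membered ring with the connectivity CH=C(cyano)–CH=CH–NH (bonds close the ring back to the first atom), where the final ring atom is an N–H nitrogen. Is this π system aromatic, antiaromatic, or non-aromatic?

The p orbitals form a continuous loop: each doubly-bonded ring atom is sp² with one p-orbital electron; the pyrrole-type nitrogen donates its lone pair from the p orbital. The ring is fully conjugated.
Tallying contributions gives 2 × 2 = 4 from the double-bond units + 2 from the NH atom = 6.
Since 6 = 4·1 + 2, the ring meets the 4n+2 criterion.

Aromatic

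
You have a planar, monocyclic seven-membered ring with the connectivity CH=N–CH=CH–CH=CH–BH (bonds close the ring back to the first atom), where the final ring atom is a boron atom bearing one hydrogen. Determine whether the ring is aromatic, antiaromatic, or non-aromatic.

Aromatic

Check conjugation: each doubly-bonded ring atom is sp² with one p-orbital electron; each =N– nitrogen is pyridine-type (lone pair in the sp² plane, one electron in the p orbital); the boron has an empty p orbital — every position has a p orbital, so the cyclic π system is continuous.
π-electron count: 3 × 2 = 6 from the double-bond units + 0 from the BH atom = 6.
Since 6 = 4·1 + 2, the ring meets the 4n+2 criterion.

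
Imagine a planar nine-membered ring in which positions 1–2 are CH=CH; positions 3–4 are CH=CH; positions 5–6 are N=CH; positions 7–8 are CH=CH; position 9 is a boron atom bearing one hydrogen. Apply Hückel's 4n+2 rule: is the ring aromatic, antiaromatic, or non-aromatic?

All ring atoms are sp² and supply a p orbital to the ring (each doubly-bonded ring atom is sp² with one p-orbital electron; each sp² =N– keeps its lone pair in-plane and puts one electron into the π system; the boron has an empty p orbital); the conjugation is uninterrupted.
π-electron count: 4 × 2 = 8 from the double-bond units + 0 from the BH atom = 8.
With 8 = 4·2 π electrons, Hückel's rule classifies the planar ring as antiaromatic.

Antiaromatic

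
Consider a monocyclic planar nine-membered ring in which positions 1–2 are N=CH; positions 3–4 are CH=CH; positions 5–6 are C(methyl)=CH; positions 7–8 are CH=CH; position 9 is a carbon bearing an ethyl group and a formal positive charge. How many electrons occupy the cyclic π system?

8

All ring atoms are sp² and supply a p orbital to the ring (the double-bond atoms are sp², each contributing one p electron; each =N– nitrogen is pyridine-type (lone pair in the sp² plane, one electron in the p orbital); the carbocation has an empty p orbital); the conjugation is uninterrupted.
Tallying contributions gives 4 × 2 = 8 from the double-bond units + 0 from the C(ethyl)(+) atom = 8.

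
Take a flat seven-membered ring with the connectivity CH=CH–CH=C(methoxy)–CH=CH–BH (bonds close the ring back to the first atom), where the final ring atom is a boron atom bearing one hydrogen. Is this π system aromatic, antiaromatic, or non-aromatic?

Aromatic

All ring atoms are sp² and supply a p orbital to the ring (the double-bond atoms are sp², each contributing one p electron; the boron has an empty p orbital); the conjugation is uninterrupted.
Adding the contributions, 3 × 2 = 6 from the double-bond units + 0 from the BH atom = 6.
Since 6 = 4·1 + 2, the ring meets the 4n+2 criterion.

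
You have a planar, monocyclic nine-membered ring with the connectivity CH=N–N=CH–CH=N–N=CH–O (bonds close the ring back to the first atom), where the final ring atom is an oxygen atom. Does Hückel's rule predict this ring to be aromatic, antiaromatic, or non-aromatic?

Check conjugation: every atom in a ring double bond is sp² and brings one electron to the p orbital; each =N– nitrogen is pyridine-type (lone pair in the sp² plane, one electron in the p orbital); the oxygen donates one lone pair from its p orbital — every position has a p orbital, so the cyclic π system is continuous.
Adding the contributions, 4 × 2 = 8 from the double-bond units + 2 from the O atom = 10.
With 10 π electrons (n = 2), the Hückel 4n+2 condition holds.

Aromatic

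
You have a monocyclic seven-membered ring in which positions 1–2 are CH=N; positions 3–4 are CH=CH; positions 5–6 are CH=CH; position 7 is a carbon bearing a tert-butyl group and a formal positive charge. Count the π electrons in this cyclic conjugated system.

6

All ring atoms are sp² and supply a p orbital to the ring (each doubly-bonded ring atom is sp² with one p-orbital electron; the doubly-bonded nitrogens are pyridine-type — their lone pairs lie in the ring plane, leaving one electron in the p orbital; the carbocation has an empty p orbital); the conjugation is uninterrupted.
Adding the contributions, 3 × 2 = 6 from the double-bond units + 0 from the C(tert-butyl)(+) atom = 6.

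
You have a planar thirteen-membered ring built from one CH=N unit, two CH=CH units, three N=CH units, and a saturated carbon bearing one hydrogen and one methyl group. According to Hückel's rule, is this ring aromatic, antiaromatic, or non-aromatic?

At the CH(methyl) position, that saturated carbon is sp³ and has no p orbital in the ring π system; the ring's p-orbital overlap is broken there.
Broken conjugation rules out both aromaticity and antiaromaticity.

Non-aromatic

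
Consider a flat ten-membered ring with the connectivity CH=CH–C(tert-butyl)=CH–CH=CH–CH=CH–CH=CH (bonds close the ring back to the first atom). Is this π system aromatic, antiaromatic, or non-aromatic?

Aromatic

The p orbitals form a continuous loop: every atom in a ring double bond is sp² and brings one electron to the p orbital. The ring is fully conjugated.
Adding the contributions, 5 × 2 = 10 from the 5 double-bond units.
10 = 4(2) + 2, which satisfies Hückel's 4n+2 rule.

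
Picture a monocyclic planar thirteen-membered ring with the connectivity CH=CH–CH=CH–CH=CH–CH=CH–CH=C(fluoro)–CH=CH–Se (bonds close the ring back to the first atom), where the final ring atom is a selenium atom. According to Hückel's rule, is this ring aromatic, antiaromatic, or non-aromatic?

Every ring atom contributes a p orbital perpendicular to the ring (the double-bond atoms are sp², each contributing one p electron; the selenium donates one lone pair from its p orbital), so the π system is cyclic and fully conjugated.
π-electron count: 6 × 2 = 12 from the double-bond units + 2 from the Se atom = 14.
14 = 4(3) + 2, which satisfies Hückel's 4n+2 rule.

Aromatic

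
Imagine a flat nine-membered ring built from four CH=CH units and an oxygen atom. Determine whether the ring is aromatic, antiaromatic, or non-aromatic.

Every ring atom contributes a p orbital perpendicular to the ring (each doubly-bonded ring atom is sp² with one p-orbital electron; the oxygen donates one lone pair from its p orbital), so the π system is cyclic and fully conjugated.
Tallying contributions gives 4 × 2 = 8 from the double-bond units + 2 from the O atom = 10.
That gives a 4n+2 count (10, n = 2).

Aromatic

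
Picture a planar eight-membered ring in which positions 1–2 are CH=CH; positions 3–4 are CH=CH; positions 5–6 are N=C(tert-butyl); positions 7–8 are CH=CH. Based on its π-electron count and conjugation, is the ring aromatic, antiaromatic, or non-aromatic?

The p orbitals form a continuous loop: the double-bond atoms are sp², each contributing one p electron; each =N– nitrogen is pyridine-type (lone pair in the sp² plane, one electron in the p orbital). The ring is fully conjugated.
π-electron count: 4 × 2 = 8 from the 4 double-bond units.
8 = 4(2); a planar, fully conjugated 4n system is antiaromatic.

Antiaromatic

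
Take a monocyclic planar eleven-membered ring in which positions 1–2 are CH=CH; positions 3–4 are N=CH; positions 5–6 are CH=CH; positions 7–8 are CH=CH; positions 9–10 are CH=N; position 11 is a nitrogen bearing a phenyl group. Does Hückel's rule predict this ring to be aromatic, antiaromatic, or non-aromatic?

Antiaromatic

The p orbitals form a continuous loop: the double-bond atoms are sp², each contributing one p electron; each sp² =N– keeps its lone pair in-plane and puts one electron into the π system; the pyrrole-type nitrogen donates its lone pair from the p orbital. The ring is fully conjugated.
Tallying contributions gives 5 × 2 = 10 from the double-bond units + 2 from the N(phenyl) atom = 12.
A 4n π count (12, n = 3) in a planar conjugated ring means antiaromatic.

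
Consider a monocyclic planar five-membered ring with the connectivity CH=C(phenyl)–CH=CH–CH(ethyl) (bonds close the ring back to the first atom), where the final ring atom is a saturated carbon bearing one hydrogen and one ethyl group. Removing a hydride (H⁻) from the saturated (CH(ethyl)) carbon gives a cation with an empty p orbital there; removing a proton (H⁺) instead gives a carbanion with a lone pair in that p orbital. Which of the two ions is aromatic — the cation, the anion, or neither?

Once that carbon is sp², every ring atom has a p orbital and both ions are fully conjugated.
Cation: 2 × 2 + 0 = 4 π electrons → 4(1), antiaromatic.
Anion: 2 × 2 + 2 = 6 π electrons → 4(1)+2, aromatic.

The anion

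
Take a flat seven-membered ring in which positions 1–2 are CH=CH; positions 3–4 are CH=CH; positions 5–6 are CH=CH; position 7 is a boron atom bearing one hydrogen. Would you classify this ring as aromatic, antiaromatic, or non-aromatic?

Aromatic

Check conjugation: the double-bond atoms are sp², each contributing one p electron; the boron has an empty p orbital — every position has a p orbital, so the cyclic π system is continuous.
Adding the contributions, 3 × 2 = 6 from the double-bond units + 0 from the BH atom = 6.
With 6 π electrons (n = 1), the Hückel 4n+2 condition holds.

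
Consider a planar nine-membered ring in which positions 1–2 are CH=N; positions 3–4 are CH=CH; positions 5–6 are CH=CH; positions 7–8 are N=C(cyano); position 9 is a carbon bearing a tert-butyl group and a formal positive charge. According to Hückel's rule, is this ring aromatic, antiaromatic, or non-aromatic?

Antiaromatic

All ring atoms are sp² and supply a p orbital to the ring (every atom in a ring double bond is sp² and brings one electron to the p orbital; each =N– nitrogen is pyridine-type (lone pair in the sp² plane, one electron in the p orbital); the carbocation has an empty p orbital); the conjugation is uninterrupted.
Adding the contributions, 4 × 2 = 8 from the double-bond units + 0 from the C(tert-butyl)(+) atom = 8.
8 is a 4n count (n = 2), so the planar conjugated ring is antiaromatic.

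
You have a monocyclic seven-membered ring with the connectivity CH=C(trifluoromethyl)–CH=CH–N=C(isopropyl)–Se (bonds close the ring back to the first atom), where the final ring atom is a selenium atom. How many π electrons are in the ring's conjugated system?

Check conjugation: the double-bond atoms are sp², each contributing one p electron; each sp² =N– keeps its lone pair in-plane and puts one electron into the π system; the selenium donates one lone pair from its p orbital — every position has a p orbital, so the cyclic π system is continuous.
Adding the contributions, 3 × 2 = 6 from the double-bond units + 2 from the Se atom = 8.

8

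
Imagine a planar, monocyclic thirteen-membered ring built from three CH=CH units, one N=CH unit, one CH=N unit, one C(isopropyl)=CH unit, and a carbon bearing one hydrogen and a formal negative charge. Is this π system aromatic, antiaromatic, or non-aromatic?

Aromatic

All ring atoms are sp² and supply a p orbital to the ring (each doubly-bonded ring atom is sp² with one p-orbital electron; the doubly-bonded nitrogens are pyridine-type — their lone pairs lie in the ring plane, leaving one electron in the p orbital; the carbanion's lone pair occupies the p orbital); the conjugation is uninterrupted.
Adding the contributions, 6 × 2 = 12 from the double-bond units + 2 from the CH(-) atom = 14.
With 14 π electrons (n = 3), the Hückel 4n+2 condition holds.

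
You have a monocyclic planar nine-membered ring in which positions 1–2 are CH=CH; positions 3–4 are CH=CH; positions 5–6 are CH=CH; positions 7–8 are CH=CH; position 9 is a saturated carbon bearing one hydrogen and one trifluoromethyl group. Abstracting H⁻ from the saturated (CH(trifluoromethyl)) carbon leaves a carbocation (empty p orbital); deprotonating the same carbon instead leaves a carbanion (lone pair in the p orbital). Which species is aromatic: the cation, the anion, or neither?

The anion

In both ions every ring atom is sp² and contributes a p orbital, so both rings are fully conjugated.
Cation: 4 × 2 + 0 = 8 π electrons → 4(2), antiaromatic.
Anion: 4 × 2 + 2 = 10 π electrons → 4(2)+2, aromatic.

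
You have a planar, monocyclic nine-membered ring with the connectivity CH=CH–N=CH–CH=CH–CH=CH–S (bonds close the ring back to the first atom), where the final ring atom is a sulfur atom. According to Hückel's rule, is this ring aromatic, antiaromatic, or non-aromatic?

Aromatic

All ring atoms are sp² and supply a p orbital to the ring (every atom in a ring double bond is sp² and brings one electron to the p orbital; the doubly-bonded nitrogens are pyridine-type — their lone pairs lie in the ring plane, leaving one electron in the p orbital; the sulfur donates one lone pair from its p orbital); the conjugation is uninterrupted.
Counting π electrons: 4 × 2 = 8 from the double-bond units + 2 from the S atom = 10.
That gives a 4n+2 count (10, n = 2).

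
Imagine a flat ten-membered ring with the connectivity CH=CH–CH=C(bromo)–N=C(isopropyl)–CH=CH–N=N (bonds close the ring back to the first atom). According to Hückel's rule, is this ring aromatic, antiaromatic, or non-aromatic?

Aromatic

Every ring atom contributes a p orbital perpendicular to the ring (every atom in a ring double bond is sp² and brings one electron to the p orbital; each sp² =N– keeps its lone pair in-plane and puts one electron into the π system), so the π system is cyclic and fully conjugated.
Tallying contributions gives 5 × 2 = 10 from the 5 double-bond units.
Since 10 = 4·2 + 2, the ring meets the 4n+2 criterion.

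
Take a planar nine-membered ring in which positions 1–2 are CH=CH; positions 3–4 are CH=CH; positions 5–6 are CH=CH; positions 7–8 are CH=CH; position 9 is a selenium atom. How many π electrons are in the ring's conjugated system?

Every ring atom contributes a p orbital perpendicular to the ring (the double-bond atoms are sp², each contributing one p electron; the selenium donates one lone pair from its p orbital), so the π system is cyclic and fully conjugated.
Tallying contributions gives 4 × 2 = 8 from the double-bond units + 2 from the Se atom = 10.

10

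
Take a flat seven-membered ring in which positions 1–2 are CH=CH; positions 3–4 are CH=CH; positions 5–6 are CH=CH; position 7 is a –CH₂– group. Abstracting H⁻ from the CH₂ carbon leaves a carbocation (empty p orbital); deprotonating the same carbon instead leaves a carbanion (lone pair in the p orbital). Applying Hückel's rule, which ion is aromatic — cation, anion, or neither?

Both ions have a continuous loop of p orbitals — each ring atom is sp².
Cation: 3 × 2 + 0 = 6 π electrons → 4(1)+2, aromatic.
Anion: 3 × 2 + 2 = 8 π electrons → 4(2), antiaromatic.

The cation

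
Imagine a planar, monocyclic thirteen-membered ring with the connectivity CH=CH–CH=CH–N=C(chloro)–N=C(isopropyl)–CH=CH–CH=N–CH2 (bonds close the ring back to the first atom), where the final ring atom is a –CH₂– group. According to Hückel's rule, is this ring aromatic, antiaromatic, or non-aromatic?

Non-aromatic

Because the tetrahedral CH₂ carbon is sp³ and has no p orbital in the ring π system at the CH2 position, the π system cannot extend all the way around the ring.
Broken conjugation rules out both aromaticity and antiaromaticity.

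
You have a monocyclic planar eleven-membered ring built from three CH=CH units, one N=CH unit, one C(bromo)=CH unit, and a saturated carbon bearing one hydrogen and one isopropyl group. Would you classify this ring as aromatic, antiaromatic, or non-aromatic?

Non-aromatic

Because that saturated carbon is sp³ and has no p orbital in the ring π system at the CH(isopropyl) position, the π system cannot extend all the way around the ring.
Broken conjugation rules out both aromaticity and antiaromaticity.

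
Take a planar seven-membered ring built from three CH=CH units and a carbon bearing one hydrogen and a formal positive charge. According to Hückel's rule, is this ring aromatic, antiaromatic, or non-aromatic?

Aromatic

Check conjugation: every atom in a ring double bond is sp² and brings one electron to the p orbital; the carbocation has an empty p orbital — every position has a p orbital, so the cyclic π system is continuous.
π-electron count: 3 × 2 = 6 from the double-bond units + 0 from the CH(+) atom = 6.
That gives a 4n+2 count (6, n = 1).
(This ring is the tropylium cation.)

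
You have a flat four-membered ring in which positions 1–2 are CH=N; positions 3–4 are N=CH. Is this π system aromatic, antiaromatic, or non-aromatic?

Check conjugation: each doubly-bonded ring atom is sp² with one p-orbital electron; the doubly-bonded nitrogens are pyridine-type — their lone pairs lie in the ring plane, leaving one electron in the p orbital — every position has a p orbital, so the cyclic π system is continuous.
Counting π electrons: 2 × 2 = 4 from the 2 double-bond units.
With 4 = 4·1 π electrons, Hückel's rule classifies the planar ring as antiaromatic.

Antiaromatic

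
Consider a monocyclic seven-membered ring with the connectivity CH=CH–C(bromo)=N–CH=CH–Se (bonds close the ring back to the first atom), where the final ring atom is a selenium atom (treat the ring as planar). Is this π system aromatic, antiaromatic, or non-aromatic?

Antiaromatic

Check conjugation: the double-bond atoms are sp², each contributing one p electron; the doubly-bonded nitrogens are pyridine-type — their lone pairs lie in the ring plane, leaving one electron in the p orbital; the selenium donates one lone pair from its p orbital — every position has a p orbital, so the cyclic π system is continuous.
Adding the contributions, 3 × 2 = 6 from the double-bond units + 2 from the Se atom = 8.
8 = 4(2); a planar, fully conjugated 4n system is antiaromatic.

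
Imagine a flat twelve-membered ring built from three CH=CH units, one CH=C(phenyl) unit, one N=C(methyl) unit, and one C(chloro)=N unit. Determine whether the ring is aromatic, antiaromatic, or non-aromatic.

Antiaromatic

Every ring atom contributes a p orbital perpendicular to the ring (every atom in a ring double bond is sp² and brings one electron to the p orbital; each =N– nitrogen is pyridine-type (lone pair in the sp² plane, one electron in the p orbital)), so the π system is cyclic and fully conjugated.
π-electron count: 6 × 2 = 12 from the 6 double-bond units.
12 is a 4n count (n = 3), so the planar conjugated ring is antiaromatic.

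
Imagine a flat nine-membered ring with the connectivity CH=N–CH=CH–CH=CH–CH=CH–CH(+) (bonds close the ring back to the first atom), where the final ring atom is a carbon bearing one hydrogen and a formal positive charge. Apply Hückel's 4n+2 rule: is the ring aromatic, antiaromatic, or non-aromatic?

All ring atoms are sp² and supply a p orbital to the ring (the double-bond atoms are sp², each contributing one p electron; each sp² =N– keeps its lone pair in-plane and puts one electron into the π system; the carbocation has an empty p orbital); the conjugation is uninterrupted.
π-electron count: 4 × 2 = 8 from the double-bond units + 0 from the CH(+) atom = 8.
8 is a 4n count (n = 2), so the planar conjugated ring is antiaromatic.

Antiaromatic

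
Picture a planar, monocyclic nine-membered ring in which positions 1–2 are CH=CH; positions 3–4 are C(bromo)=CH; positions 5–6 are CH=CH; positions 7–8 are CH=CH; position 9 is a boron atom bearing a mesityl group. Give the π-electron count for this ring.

Check conjugation: every atom in a ring double bond is sp² and brings one electron to the p orbital; the boron has an empty p orbital — every position has a p orbital, so the cyclic π system is continuous.
π-electron count: 4 × 2 = 8 from the double-bond units + 0 from the B(mesityl) atom = 8.

8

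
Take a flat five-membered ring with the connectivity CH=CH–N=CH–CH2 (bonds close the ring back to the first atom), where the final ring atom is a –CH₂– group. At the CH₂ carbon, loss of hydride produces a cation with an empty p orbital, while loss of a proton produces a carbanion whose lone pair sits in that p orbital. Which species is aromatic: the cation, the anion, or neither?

In either ion the ring is fully conjugated: every atom, including the new sp² carbon, supplies a p orbital.
Cation: 2 × 2 + 0 = 4 π electrons → 4(1), antiaromatic.
Anion: 2 × 2 + 2 = 6 π electrons → 4(1)+2, aromatic.

The anion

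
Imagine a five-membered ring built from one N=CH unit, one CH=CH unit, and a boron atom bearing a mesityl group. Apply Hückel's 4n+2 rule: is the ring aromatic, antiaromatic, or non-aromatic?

Every ring atom contributes a p orbital perpendicular to the ring (every atom in a ring double bond is sp² and brings one electron to the p orbital; the doubly-bonded nitrogens are pyridine-type — their lone pairs lie in the ring plane, leaving one electron in the p orbital; the boron has an empty p orbital), so the π system is cyclic and fully conjugated.
π-electron count: 2 × 2 = 4 from the double-bond units + 0 from the B(mesityl) atom = 4.
4 is a 4n count (n = 1), so the planar conjugated ring is antiaromatic.

Antiaromatic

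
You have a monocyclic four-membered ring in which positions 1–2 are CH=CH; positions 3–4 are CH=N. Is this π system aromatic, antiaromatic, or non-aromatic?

Antiaromatic

The p orbitals form a continuous loop: every atom in a ring double bond is sp² and brings one electron to the p orbital; each =N– nitrogen is pyridine-type (lone pair in the sp² plane, one electron in the p orbital). The ring is fully conjugated.
π-electron count: 2 × 2 = 4 from the 2 double-bond units.
4 = 4(1); a planar, fully conjugated 4n system is antiaromatic.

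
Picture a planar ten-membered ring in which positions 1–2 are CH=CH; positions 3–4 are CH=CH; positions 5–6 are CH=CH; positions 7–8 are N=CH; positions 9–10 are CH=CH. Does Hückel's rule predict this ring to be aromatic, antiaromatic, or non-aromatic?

Aromatic

Check conjugation: the double-bond atoms are sp², each contributing one p electron; each sp² =N– keeps its lone pair in-plane and puts one electron into the π system — every position has a p orbital, so the cyclic π system is continuous.
Adding the contributions, 5 × 2 = 10 from the 5 double-bond units.
That gives a 4n+2 count (10, n = 2).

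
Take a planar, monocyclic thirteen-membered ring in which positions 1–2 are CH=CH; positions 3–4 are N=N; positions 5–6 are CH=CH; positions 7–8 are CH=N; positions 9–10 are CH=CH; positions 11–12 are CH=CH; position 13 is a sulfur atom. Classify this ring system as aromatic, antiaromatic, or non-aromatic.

Every ring atom contributes a p orbital perpendicular to the ring (each doubly-bonded ring atom is sp² with one p-orbital electron; each sp² =N– keeps its lone pair in-plane and puts one electron into the π system; the sulfur donates one lone pair from its p orbital), so the π system is cyclic and fully conjugated.
π-electron count: 6 × 2 = 12 from the double-bond units + 2 from the S atom = 14.
14 = 4(3) + 2, which satisfies Hückel's 4n+2 rule.

Aromatic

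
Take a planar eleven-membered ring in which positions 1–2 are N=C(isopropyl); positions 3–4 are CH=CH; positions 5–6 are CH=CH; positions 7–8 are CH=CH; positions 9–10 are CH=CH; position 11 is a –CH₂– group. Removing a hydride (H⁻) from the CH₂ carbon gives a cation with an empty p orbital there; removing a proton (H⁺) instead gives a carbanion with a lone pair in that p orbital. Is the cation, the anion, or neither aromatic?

The cation

In either ion the ring is fully conjugated: every atom, including the new sp² carbon, supplies a p orbital.
Cation: 5 × 2 + 0 = 10 π electrons → 4(2)+2, aromatic.
Anion: 5 × 2 + 2 = 12 π electrons → 4(3), antiaromatic.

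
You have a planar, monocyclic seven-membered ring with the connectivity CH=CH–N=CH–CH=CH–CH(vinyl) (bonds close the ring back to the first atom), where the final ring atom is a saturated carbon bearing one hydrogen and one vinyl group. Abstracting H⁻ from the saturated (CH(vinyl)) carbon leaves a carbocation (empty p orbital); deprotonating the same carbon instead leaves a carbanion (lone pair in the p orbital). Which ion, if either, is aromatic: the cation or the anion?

The cation

In either ion the ring is fully conjugated: every atom, including the new sp² carbon, supplies a p orbital.
Cation: 3 × 2 + 0 = 6 π electrons → 4(1)+2, aromatic.
Anion: 3 × 2 + 2 = 8 π electrons → 4(2), antiaromatic.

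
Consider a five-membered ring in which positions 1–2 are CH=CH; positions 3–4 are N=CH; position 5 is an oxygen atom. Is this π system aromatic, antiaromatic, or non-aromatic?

Aromatic

The p orbitals form a continuous loop: the double-bond atoms are sp², each contributing one p electron; each =N– nitrogen is pyridine-type (lone pair in the sp² plane, one electron in the p orbital); the oxygen donates one lone pair from its p orbital. The ring is fully conjugated.
Counting π electrons: 2 × 2 = 4 from the double-bond units + 2 from the O atom = 6.
6 = 4(1) + 2, which satisfies Hückel's 4n+2 rule.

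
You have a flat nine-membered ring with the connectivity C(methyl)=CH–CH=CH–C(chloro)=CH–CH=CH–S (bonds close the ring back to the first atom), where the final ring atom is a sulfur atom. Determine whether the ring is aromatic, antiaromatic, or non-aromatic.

All ring atoms are sp² and supply a p orbital to the ring (each doubly-bonded ring atom is sp² with one p-orbital electron; the sulfur donates one lone pair from its p orbital); the conjugation is uninterrupted.
Adding the contributions, 4 × 2 = 8 from the double-bond units + 2 from the S atom = 10.
With 10 π electrons (n = 2), the Hückel 4n+2 condition holds.

Aromatic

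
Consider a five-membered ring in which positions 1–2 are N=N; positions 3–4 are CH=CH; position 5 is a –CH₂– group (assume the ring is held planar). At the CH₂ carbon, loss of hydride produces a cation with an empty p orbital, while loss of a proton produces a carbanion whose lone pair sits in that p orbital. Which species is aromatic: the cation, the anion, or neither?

The anion

Once that carbon is sp², every ring atom has a p orbital and both ions are fully conjugated.
Cation: 2 × 2 + 0 = 4 π electrons → 4(1), antiaromatic.
Anion: 2 × 2 + 2 = 6 π electrons → 4(1)+2, aromatic.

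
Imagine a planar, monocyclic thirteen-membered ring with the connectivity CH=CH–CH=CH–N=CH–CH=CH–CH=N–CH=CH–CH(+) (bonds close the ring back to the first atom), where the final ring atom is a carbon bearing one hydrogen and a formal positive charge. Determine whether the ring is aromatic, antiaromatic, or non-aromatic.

Antiaromatic

Every ring atom contributes a p orbital perpendicular to the ring (each doubly-bonded ring atom is sp² with one p-orbital electron; each =N– nitrogen is pyridine-type (lone pair in the sp² plane, one electron in the p orbital); the carbocation has an empty p orbital), so the π system is cyclic and fully conjugated.
π-electron count: 6 × 2 = 12 from the double-bond units + 0 from the CH(+) atom = 12.
With 12 = 4·3 π electrons, Hückel's rule classifies the planar ring as antiaromatic.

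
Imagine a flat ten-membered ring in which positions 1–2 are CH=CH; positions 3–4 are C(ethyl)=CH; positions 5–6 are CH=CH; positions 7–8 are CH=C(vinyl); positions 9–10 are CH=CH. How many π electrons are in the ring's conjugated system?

The p orbitals form a continuous loop: every atom in a ring double bond is sp² and brings one electron to the p orbital. The ring is fully conjugated.
Counting π electrons: 5 × 2 = 10 from the 5 double-bond units.

10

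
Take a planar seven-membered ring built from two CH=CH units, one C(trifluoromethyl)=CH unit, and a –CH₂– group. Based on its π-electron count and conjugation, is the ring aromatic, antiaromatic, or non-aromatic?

Because the tetrahedral CH₂ carbon is sp³ and has no p orbital in the ring π system at the CH2 position, the π system cannot extend all the way around the ring.
Broken conjugation rules out both aromaticity and antiaromaticity.

Non-aromatic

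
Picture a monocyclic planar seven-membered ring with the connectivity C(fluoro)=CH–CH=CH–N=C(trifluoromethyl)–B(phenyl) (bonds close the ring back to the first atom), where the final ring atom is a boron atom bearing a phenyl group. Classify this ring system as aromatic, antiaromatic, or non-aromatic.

Aromatic

Every ring atom contributes a p orbital perpendicular to the ring (every atom in a ring double bond is sp² and brings one electron to the p orbital; each sp² =N– keeps its lone pair in-plane and puts one electron into the π system; the boron has an empty p orbital), so the π system is cyclic and fully conjugated.
π-electron count: 3 × 2 = 6 from the double-bond units + 0 from the B(phenyl) atom = 6.
That gives a 4n+2 count (6, n = 1).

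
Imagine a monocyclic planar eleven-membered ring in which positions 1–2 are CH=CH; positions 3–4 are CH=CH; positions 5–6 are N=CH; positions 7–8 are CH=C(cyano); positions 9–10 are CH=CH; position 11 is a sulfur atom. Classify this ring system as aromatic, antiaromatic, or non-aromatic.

Antiaromatic

Check conjugation: the double-bond atoms are sp², each contributing one p electron; the doubly-bonded nitrogens are pyridine-type — their lone pairs lie in the ring plane, leaving one electron in the p orbital; the sulfur donates one lone pair from its p orbital — every position has a p orbital, so the cyclic π system is continuous.
Tallying contributions gives 5 × 2 = 10 from the double-bond units + 2 from the S atom = 12.
12 is a 4n count (n = 3), so the planar conjugated ring is antiaromatic.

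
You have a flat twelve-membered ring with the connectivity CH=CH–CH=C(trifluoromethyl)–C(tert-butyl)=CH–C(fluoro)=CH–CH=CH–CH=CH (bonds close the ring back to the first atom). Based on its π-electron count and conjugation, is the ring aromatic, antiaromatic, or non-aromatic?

All ring atoms are sp² and supply a p orbital to the ring (each doubly-bonded ring atom is sp² with one p-orbital electron); the conjugation is uninterrupted.
Counting π electrons: 6 × 2 = 12 from the 6 double-bond units.
12 is a 4n count (n = 3), so the planar conjugated ring is antiaromatic.

Antiaromatic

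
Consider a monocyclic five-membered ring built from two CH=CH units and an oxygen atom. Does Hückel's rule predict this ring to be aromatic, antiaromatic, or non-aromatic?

Aromatic

Every ring atom contributes a p orbital perpendicular to the ring (the double-bond atoms are sp², each contributing one p electron; the oxygen donates one lone pair from its p orbital), so the π system is cyclic and fully conjugated.
π-electron count: 2 × 2 = 4 from the double-bond units + 2 from the O atom = 6.
With 6 π electrons (n = 1), the Hückel 4n+2 condition holds.
(The species described is furan.)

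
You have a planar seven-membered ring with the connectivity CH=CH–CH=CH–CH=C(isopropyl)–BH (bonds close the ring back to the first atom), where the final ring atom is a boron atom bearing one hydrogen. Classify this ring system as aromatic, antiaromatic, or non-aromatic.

Aromatic

Check conjugation: every atom in a ring double bond is sp² and brings one electron to the p orbital; the boron has an empty p orbital — every position has a p orbital, so the cyclic π system is continuous.
Tallying contributions gives 3 × 2 = 6 from the double-bond units + 0 from the BH atom = 6.
6 = 4(1) + 2, which satisfies Hückel's 4n+2 rule.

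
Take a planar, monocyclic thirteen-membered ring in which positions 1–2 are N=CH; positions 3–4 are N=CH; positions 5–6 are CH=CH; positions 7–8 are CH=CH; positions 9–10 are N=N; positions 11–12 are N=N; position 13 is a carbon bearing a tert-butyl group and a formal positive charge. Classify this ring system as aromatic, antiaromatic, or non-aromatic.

Antiaromatic

Check conjugation: each doubly-bonded ring atom is sp² with one p-orbital electron; each =N– nitrogen is pyridine-type (lone pair in the sp² plane, one electron in the p orbital); the carbocation has an empty p orbital — every position has a p orbital, so the cyclic π system is continuous.
Counting π electrons: 6 × 2 = 12 from the double-bond units + 0 from the C(tert-butyl)(+) atom = 12.
With 12 = 4·3 π electrons, Hückel's rule classifies the planar ring as antiaromatic.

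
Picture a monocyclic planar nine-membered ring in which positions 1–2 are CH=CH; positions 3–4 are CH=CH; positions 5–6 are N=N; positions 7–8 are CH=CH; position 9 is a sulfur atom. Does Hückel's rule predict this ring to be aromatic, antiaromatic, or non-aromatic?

Aromatic

The p orbitals form a continuous loop: the double-bond atoms are sp², each contributing one p electron; each =N– nitrogen is pyridine-type (lone pair in the sp² plane, one electron in the p orbital); the sulfur donates one lone pair from its p orbital. The ring is fully conjugated.
π-electron count: 4 × 2 = 8 from the double-bond units + 2 from the S atom = 10.
With 10 π electrons (n = 2), the Hückel 4n+2 condition holds.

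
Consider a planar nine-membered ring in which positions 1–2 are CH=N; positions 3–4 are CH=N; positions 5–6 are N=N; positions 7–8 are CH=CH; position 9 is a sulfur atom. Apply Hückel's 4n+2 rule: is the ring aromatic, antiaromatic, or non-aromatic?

Aromatic

The p orbitals form a continuous loop: every atom in a ring double bond is sp² and brings one electron to the p orbital; the doubly-bonded nitrogens are pyridine-type — their lone pairs lie in the ring plane, leaving one electron in the p orbital; the sulfur donates one lone pair from its p orbital. The ring is fully conjugated.
π-electron count: 4 × 2 = 8 from the double-bond units + 2 from the S atom = 10.
That gives a 4n+2 count (10, n = 2).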